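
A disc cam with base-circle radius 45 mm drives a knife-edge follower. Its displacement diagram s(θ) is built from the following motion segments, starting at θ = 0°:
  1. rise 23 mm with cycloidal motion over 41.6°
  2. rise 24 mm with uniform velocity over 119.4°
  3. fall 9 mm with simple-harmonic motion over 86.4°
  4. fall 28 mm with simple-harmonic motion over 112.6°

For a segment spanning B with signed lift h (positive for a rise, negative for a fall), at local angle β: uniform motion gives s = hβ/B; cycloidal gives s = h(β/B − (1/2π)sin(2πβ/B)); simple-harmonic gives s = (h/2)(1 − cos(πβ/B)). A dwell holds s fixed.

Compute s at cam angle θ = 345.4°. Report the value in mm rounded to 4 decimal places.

seg 1 [0°–41.6°] cycloidal, h=23: full span → s += 23 → s = 23.0000
seg 2 [41.6°–161°] uniform, h=24: full span → s += 24 → s = 47.0000
seg 3 [161°–247.4°] simple-harmonic, h=-9: full span → s += -9 → s = 38.0000
seg 4 [247.4°–360°] simple-harmonic, h=-28: θ=345.4° here. β=98, B=112.6. -28/2·(1 − cos(π·0.8703)) = -26.8545 → s = 11.1455

11.1455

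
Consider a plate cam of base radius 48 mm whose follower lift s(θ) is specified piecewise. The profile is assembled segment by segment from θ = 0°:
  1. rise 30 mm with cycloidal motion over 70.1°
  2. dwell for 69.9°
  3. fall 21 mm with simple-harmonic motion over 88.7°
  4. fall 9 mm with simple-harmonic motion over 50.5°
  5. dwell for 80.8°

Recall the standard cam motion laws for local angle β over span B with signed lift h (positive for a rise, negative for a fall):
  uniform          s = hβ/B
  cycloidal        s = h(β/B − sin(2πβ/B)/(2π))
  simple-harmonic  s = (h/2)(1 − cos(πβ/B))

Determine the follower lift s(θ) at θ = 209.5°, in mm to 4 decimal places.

seg 1 [0°–70.1°] cycloidal, h=30: full span → s += 30 → s = 30.0000
seg 2 [70.1°–140°] dwell: s stays 30.0000
seg 3 [140°–228.7°] simple-harmonic, h=-21: θ=209.5° here. β=69.5, B=88.7. -21/2·(1 − cos(π·0.7835)) = -18.6643 → s = 11.3357

11.3357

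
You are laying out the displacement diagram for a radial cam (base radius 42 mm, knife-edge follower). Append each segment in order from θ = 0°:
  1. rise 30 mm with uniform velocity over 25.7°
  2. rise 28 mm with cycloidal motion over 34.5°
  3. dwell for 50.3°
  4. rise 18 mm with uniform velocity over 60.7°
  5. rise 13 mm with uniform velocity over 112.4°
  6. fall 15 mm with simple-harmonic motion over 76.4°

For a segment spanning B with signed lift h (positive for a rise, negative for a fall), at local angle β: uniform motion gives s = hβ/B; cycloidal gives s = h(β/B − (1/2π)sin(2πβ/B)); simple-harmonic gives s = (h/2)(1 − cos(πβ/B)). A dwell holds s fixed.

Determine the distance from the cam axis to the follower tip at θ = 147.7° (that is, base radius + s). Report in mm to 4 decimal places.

seg 1 [0°–25.7°] uniform, h=30: full span → s += 30 → s = 30.0000
seg 2 [25.7°–60.2°] cycloidal, h=28: full span → s += 28 → s = 58.0000
seg 3 [60.2°–110.5°] dwell: s stays 58.0000
seg 4 [110.5°–171.2°] uniform, h=18: θ=147.7° here. β=37.2, B=60.7. 18·37.2/60.7 = 11.0313 → s = 69.0313
radial distance = base radius + s = 42 + 69.0313 = 111.0313

111.0313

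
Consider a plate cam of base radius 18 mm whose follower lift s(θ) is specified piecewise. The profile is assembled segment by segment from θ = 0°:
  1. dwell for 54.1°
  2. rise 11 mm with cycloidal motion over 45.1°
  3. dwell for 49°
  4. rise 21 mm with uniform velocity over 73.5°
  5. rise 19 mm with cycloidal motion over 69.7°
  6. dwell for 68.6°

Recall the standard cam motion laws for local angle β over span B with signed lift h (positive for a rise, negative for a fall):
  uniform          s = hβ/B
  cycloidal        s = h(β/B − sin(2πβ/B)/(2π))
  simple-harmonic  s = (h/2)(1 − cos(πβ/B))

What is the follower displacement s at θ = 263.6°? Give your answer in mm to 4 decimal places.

seg 1 [0°–54.1°] dwell: s stays 0.0000
seg 2 [54.1°–99.2°] cycloidal, h=11: full span → s += 11 → s = 11.0000
seg 3 [99.2°–148.2°] dwell: s stays 11.0000
seg 4 [148.2°–221.7°] uniform, h=21: full span → s += 21 → s = 32.0000
seg 5 [221.7°–291.4°] cycloidal, h=19: θ=263.6° here. β=41.9, B=69.7. 19·(0.6011 − sin(2π·0.6011)/(2π)) = 13.2168 → s = 45.2168

45.2168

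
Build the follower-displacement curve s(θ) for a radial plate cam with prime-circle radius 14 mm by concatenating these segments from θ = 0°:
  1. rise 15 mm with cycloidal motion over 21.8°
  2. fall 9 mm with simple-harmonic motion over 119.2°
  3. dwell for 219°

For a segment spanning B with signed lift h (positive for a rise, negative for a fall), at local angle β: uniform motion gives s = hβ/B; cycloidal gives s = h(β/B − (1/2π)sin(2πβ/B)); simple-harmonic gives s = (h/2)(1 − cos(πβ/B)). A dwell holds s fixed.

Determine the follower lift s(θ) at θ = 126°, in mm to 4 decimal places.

seg 1 [0°–21.8°] cycloidal, h=15: full span → s += 15 → s = 15.0000
seg 2 [21.8°–141°] simple-harmonic, h=-9: θ=126° here. β=104.2, B=119.2. -9/2·(1 − cos(π·0.8742)) = -8.6529 → s = 6.3471

6.3471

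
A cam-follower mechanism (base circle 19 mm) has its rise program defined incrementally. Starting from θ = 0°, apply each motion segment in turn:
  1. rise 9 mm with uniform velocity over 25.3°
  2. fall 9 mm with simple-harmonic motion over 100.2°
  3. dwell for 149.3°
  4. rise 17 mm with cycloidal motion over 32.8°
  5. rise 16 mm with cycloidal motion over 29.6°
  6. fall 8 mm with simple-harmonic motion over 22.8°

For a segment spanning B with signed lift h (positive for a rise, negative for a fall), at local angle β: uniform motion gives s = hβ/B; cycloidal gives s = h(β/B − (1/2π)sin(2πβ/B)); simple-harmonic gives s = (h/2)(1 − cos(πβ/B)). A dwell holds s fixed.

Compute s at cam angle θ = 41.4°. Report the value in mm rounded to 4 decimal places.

seg 1 [0°–25.3°] uniform, h=9: full span → s += 9 → s = 9.0000
seg 2 [25.3°–125.5°] simple-harmonic, h=-9: θ=41.4° here. β=16.1, B=100.2. -9/2·(1 − cos(π·0.1607)) = -0.5613 → s = 8.4387

8.4387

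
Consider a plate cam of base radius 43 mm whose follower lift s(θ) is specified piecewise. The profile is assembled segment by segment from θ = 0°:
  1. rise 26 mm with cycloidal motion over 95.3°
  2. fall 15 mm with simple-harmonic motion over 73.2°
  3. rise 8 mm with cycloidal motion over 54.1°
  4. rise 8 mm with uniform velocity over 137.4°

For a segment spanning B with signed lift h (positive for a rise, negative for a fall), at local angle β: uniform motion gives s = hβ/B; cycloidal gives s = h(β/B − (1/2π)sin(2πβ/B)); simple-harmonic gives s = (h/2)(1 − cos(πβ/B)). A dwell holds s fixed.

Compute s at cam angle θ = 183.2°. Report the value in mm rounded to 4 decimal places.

seg 1 [0°–95.3°] cycloidal, h=26: full span → s += 26 → s = 26.0000
seg 2 [95.3°–168.5°] simple-harmonic, h=-15: full span → s += -15 → s = 11.0000
seg 3 [168.5°–222.6°] cycloidal, h=8: θ=183.2° here. β=14.7, B=54.1. 8·(0.2717 − sin(2π·0.2717)/(2π)) = 0.9123 → s = 11.9123

11.9123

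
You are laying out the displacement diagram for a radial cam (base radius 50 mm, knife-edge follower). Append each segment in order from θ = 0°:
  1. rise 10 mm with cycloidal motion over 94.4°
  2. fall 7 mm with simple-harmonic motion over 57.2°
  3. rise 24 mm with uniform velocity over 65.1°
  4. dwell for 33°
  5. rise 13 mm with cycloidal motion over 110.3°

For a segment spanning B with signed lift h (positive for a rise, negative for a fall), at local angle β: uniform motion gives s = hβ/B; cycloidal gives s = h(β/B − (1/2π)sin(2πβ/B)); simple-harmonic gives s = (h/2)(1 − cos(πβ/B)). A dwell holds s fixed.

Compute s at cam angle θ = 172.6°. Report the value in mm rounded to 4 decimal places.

seg 1 [0°–94.4°] cycloidal, h=10: full span → s += 10 → s = 10.0000
seg 2 [94.4°–151.6°] simple-harmonic, h=-7: full span → s += -7 → s = 3.0000
seg 3 [151.6°–216.7°] uniform, h=24: θ=172.6° here. β=21, B=65.1. 24·21/65.1 = 7.7419 → s = 10.7419

10.7419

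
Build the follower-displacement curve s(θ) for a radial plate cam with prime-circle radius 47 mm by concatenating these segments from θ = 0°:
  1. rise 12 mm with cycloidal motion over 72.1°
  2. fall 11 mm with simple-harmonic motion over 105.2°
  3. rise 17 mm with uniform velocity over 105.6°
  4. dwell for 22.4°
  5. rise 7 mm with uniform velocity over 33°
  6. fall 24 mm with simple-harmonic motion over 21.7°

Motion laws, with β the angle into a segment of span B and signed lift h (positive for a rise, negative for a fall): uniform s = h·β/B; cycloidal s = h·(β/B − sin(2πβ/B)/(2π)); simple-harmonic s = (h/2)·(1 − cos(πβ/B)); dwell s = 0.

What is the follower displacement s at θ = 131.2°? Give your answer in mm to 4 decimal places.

seg 1 [0°–72.1°] cycloidal, h=12: full span → s += 12 → s = 12.0000
seg 2 [72.1°–177.3°] simple-harmonic, h=-11: θ=131.2° here. β=59.1, B=105.2. -11/2·(1 − cos(π·0.5618)) = -6.5609 → s = 5.4391

5.4391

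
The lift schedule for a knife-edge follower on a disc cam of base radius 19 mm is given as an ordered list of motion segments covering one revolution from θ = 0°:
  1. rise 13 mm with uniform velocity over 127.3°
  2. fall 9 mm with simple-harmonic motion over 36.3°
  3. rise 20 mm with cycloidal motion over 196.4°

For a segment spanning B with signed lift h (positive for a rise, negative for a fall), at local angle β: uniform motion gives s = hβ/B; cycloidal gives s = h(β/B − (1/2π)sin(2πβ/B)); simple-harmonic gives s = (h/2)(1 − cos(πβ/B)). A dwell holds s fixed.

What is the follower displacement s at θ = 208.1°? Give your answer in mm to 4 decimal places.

seg 1 [0°–127.3°] uniform, h=13: full span → s += 13 → s = 13.0000
seg 2 [127.3°–163.6°] simple-harmonic, h=-9: full span → s += -9 → s = 4.0000
seg 3 [163.6°–360°] cycloidal, h=20: θ=208.1° here. β=44.5, B=196.4. 20·(0.2266 − sin(2π·0.2266)/(2π)) = 1.3829 → s = 5.3829

5.3829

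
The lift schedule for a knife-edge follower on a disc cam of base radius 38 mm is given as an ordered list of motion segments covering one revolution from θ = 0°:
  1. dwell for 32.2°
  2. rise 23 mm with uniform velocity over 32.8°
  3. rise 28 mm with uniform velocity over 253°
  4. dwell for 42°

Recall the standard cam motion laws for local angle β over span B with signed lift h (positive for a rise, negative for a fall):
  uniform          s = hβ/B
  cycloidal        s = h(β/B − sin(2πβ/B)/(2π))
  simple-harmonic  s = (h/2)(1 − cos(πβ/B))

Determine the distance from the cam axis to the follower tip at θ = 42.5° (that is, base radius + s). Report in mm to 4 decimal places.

seg 1 [0°–32.2°] dwell: s stays 0.0000
seg 2 [32.2°–65°] uniform, h=23: θ=42.5° here. β=10.3, B=32.8. 23·10.3/32.8 = 7.2226 → s = 7.2226
radial distance = base radius + s = 38 + 7.2226 = 45.2226

45.2226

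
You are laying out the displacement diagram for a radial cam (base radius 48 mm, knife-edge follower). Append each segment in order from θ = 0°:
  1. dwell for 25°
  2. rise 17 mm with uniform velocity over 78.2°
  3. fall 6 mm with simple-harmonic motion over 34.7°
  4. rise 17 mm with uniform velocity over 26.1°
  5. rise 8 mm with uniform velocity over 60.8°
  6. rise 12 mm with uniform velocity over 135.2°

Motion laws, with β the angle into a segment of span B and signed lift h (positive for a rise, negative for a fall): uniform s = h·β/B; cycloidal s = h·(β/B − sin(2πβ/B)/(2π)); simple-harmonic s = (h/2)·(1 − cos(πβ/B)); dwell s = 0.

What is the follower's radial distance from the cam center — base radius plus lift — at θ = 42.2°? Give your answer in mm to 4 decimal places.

seg 1 [0°–25°] dwell: s stays 0.0000
seg 2 [25°–103.2°] uniform, h=17: θ=42.2° here. β=17.2, B=78.2. 17·17.2/78.2 = 3.7391 → s = 3.7391
radial distance = base radius + s = 48 + 3.7391 = 51.7391

51.7391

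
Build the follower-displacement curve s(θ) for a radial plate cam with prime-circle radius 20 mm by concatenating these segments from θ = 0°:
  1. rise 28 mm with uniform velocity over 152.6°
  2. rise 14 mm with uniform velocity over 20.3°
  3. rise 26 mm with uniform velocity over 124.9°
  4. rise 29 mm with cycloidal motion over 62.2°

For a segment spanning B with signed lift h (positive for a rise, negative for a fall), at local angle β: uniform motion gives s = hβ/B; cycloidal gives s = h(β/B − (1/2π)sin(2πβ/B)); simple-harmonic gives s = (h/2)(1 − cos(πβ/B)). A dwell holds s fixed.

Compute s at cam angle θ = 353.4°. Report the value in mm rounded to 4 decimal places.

seg 1 [0°–152.6°] uniform, h=28: full span → s += 28 → s = 28.0000
seg 2 [152.6°–172.9°] uniform, h=14: full span → s += 14 → s = 42.0000
seg 3 [172.9°–297.8°] uniform, h=26: full span → s += 26 → s = 68.0000
seg 4 [297.8°–360°] cycloidal, h=29: θ=353.4° here. β=55.6, B=62.2. 29·(0.8939 − sin(2π·0.8939)/(2π)) = 28.7770 → s = 96.7770

96.7770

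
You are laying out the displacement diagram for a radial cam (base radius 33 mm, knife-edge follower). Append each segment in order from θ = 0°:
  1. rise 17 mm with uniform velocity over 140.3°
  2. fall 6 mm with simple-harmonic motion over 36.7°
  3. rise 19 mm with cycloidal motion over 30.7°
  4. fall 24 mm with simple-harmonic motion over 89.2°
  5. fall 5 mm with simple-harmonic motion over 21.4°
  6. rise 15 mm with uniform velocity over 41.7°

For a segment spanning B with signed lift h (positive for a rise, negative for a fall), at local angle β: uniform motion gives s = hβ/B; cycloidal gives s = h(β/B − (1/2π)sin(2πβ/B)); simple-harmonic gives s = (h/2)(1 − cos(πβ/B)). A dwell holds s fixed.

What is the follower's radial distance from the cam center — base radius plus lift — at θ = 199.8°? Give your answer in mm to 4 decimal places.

seg 1 [0°–140.3°] uniform, h=17: full span → s += 17 → s = 17.0000
seg 2 [140.3°–177°] simple-harmonic, h=-6: full span → s += -6 → s = 11.0000
seg 3 [177°–207.7°] cycloidal, h=19: θ=199.8° here. β=22.8, B=30.7. 19·(0.7427 − sin(2π·0.7427)/(2π)) = 17.1315 → s = 28.1315
radial distance = base radius + s = 33 + 28.1315 = 61.1315

61.1315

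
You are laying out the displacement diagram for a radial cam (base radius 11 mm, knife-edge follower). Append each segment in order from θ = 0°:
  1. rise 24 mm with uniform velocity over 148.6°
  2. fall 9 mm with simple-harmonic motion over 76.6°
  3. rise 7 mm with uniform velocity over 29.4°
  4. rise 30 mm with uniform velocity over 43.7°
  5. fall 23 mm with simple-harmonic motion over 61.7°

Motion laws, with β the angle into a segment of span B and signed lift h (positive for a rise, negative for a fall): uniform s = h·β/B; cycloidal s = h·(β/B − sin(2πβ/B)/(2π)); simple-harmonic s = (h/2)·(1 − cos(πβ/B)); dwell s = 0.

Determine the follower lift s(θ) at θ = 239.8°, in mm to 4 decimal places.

seg 1 [0°–148.6°] uniform, h=24: full span → s += 24 → s = 24.0000
seg 2 [148.6°–225.2°] simple-harmonic, h=-9: full span → s += -9 → s = 15.0000
seg 3 [225.2°–254.6°] uniform, h=7: θ=239.8° here. β=14.6, B=29.4. 7·14.6/29.4 = 3.4762 → s = 18.4762

18.4762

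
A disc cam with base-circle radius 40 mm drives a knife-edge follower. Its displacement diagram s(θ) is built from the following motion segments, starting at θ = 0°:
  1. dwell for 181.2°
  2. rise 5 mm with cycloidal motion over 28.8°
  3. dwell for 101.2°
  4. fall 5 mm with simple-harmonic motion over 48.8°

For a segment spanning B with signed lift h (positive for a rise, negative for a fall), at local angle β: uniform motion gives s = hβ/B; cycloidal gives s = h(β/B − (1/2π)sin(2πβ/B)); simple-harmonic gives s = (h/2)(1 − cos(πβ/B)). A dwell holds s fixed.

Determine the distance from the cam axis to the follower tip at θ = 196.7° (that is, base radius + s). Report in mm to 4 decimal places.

seg 1 [0°–181.2°] dwell: s stays 0.0000
seg 2 [181.2°–210°] cycloidal, h=5: θ=196.7° here. β=15.5, B=28.8. 5·(0.5382 − sin(2π·0.5382)/(2π)) = 2.8801 → s = 2.8801
radial distance = base radius + s = 40 + 2.8801 = 42.8801

42.8801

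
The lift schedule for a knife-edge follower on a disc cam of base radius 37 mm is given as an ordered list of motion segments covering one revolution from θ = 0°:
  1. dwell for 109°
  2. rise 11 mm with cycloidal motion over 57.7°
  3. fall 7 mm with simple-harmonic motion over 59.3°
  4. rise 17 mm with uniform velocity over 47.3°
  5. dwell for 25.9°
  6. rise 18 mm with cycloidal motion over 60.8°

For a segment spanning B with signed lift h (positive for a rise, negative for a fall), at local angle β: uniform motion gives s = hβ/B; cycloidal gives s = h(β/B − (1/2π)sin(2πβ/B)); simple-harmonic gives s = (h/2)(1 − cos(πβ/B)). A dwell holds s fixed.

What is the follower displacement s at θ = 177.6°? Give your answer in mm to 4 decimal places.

seg 1 [0°–109°] dwell: s stays 0.0000
seg 2 [109°–166.7°] cycloidal, h=11: full span → s += 11 → s = 11.0000
seg 3 [166.7°–226°] simple-harmonic, h=-7: θ=177.6° here. β=10.9, B=59.3. -7/2·(1 − cos(π·0.1838)) = -0.5675 → s = 10.4325

10.4325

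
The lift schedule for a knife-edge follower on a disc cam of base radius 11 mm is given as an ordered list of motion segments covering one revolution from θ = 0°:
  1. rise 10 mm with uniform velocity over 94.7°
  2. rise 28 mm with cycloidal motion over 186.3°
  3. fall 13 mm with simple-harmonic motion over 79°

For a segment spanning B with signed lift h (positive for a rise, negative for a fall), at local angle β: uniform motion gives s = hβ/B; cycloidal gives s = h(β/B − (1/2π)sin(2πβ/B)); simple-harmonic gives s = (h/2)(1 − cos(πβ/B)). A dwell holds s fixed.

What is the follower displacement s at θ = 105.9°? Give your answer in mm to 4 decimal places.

seg 1 [0°–94.7°] uniform, h=10: full span → s += 10 → s = 10.0000
seg 2 [94.7°–281°] cycloidal, h=28: θ=105.9° here. β=11.2, B=186.3. 28·(0.0601 − sin(2π·0.0601)/(2π)) = 0.0397 → s = 10.0397

10.0397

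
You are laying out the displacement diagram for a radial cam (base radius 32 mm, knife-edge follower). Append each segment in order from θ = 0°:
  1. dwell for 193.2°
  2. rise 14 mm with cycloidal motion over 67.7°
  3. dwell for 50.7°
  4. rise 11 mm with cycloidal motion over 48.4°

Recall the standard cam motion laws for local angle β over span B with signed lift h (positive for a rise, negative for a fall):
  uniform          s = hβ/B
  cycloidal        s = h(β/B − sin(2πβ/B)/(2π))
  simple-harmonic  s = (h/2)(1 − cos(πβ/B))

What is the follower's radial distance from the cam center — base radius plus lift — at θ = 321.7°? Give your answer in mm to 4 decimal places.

seg 1 [0°–193.2°] dwell: s stays 0.0000
seg 2 [193.2°–260.9°] cycloidal, h=14: full span → s += 14 → s = 14.0000
seg 3 [260.9°–311.6°] dwell: s stays 14.0000
seg 4 [311.6°–360°] cycloidal, h=11: θ=321.7° here. β=10.1, B=48.4. 11·(0.2087 − sin(2π·0.2087)/(2π)) = 0.6034 → s = 14.6034
radial distance = base radius + s = 32 + 14.6034 = 46.6034

46.6034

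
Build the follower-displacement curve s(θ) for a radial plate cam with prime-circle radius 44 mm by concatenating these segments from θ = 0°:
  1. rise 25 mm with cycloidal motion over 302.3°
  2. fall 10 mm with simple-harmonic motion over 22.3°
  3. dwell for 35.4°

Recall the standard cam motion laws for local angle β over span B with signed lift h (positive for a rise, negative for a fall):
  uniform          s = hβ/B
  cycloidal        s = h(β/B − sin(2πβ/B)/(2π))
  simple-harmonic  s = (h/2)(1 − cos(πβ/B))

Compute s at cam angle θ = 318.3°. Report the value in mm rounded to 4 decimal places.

seg 1 [0°–302.3°] cycloidal, h=25: full span → s += 25 → s = 25.0000
seg 2 [302.3°–324.6°] simple-harmonic, h=-10: θ=318.3° here. β=16, B=22.3. -10/2·(1 − cos(π·0.7175)) = -8.1566 → s = 16.8434

16.8434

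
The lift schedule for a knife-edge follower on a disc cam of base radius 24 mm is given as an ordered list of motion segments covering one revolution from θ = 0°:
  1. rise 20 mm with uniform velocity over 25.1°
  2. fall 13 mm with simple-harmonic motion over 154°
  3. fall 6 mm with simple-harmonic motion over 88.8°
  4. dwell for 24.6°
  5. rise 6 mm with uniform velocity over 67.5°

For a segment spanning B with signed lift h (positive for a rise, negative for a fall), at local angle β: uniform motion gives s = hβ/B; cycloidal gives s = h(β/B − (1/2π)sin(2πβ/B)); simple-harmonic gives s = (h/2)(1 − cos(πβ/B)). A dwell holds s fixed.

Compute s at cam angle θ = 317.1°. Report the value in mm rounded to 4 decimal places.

seg 1 [0°–25.1°] uniform, h=20: full span → s += 20 → s = 20.0000
seg 2 [25.1°–179.1°] simple-harmonic, h=-13: full span → s += -13 → s = 7.0000
seg 3 [179.1°–267.9°] simple-harmonic, h=-6: full span → s += -6 → s = 1.0000
seg 4 [267.9°–292.5°] dwell: s stays 1.0000
seg 5 [292.5°–360°] uniform, h=6: θ=317.1° here. β=24.6, B=67.5. 6·24.6/67.5 = 2.1867 → s = 3.1867

3.1867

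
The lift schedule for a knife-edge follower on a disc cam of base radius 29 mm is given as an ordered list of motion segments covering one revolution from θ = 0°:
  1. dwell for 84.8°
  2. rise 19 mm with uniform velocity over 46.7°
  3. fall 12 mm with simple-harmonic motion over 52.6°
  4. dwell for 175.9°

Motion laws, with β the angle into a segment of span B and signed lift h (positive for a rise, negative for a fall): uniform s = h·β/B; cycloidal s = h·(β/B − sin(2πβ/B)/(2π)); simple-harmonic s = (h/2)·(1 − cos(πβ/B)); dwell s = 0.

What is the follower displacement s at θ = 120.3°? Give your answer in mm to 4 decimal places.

seg 1 [0°–84.8°] dwell: s stays 0.0000
seg 2 [84.8°–131.5°] uniform, h=19: θ=120.3° here. β=35.5, B=46.7. 19·35.5/46.7 = 14.4433 → s = 14.4433

14.4433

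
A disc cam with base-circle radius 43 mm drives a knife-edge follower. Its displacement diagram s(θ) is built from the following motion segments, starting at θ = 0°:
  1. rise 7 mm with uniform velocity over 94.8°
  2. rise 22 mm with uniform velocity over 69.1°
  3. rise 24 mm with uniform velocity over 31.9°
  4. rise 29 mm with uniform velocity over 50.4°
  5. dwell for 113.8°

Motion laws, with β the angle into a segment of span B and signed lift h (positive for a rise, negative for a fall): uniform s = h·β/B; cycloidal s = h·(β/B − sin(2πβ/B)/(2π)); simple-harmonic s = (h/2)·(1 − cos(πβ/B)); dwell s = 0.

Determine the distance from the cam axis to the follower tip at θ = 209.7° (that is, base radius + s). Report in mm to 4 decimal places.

seg 1 [0°–94.8°] uniform, h=7: full span → s += 7 → s = 7.0000
seg 2 [94.8°–163.9°] uniform, h=22: full span → s += 22 → s = 29.0000
seg 3 [163.9°–195.8°] uniform, h=24: full span → s += 24 → s = 53.0000
seg 4 [195.8°–246.2°] uniform, h=29: θ=209.7° here. β=13.9, B=50.4. 29·13.9/50.4 = 7.9980 → s = 60.9980
radial distance = base radius + s = 43 + 60.9980 = 103.9980

103.9980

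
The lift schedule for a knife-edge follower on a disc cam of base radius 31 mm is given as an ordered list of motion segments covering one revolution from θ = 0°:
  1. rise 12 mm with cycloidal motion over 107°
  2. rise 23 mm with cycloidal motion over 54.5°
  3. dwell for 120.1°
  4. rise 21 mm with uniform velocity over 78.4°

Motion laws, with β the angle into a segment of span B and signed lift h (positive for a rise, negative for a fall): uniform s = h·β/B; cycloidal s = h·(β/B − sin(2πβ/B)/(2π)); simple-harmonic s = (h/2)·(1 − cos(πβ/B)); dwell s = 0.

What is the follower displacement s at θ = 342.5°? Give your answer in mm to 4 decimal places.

seg 1 [0°–107°] cycloidal, h=12: full span → s += 12 → s = 12.0000
seg 2 [107°–161.5°] cycloidal, h=23: full span → s += 23 → s = 35.0000
seg 3 [161.5°–281.6°] dwell: s stays 35.0000
seg 4 [281.6°–360°] uniform, h=21: θ=342.5° here. β=60.9, B=78.4. 21·60.9/78.4 = 16.3125 → s = 51.3125

51.3125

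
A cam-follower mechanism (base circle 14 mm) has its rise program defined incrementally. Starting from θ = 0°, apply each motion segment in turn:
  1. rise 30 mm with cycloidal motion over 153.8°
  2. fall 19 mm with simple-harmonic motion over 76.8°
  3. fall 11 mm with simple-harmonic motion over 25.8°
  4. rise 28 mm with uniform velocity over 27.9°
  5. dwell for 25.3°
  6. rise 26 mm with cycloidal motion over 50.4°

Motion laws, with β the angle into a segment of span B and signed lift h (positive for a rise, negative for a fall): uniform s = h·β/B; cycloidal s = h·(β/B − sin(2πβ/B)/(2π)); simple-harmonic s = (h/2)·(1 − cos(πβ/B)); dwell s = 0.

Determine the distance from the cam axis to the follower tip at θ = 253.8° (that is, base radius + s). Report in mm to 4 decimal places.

seg 1 [0°–153.8°] cycloidal, h=30: full span → s += 30 → s = 30.0000
seg 2 [153.8°–230.6°] simple-harmonic, h=-19: full span → s += -19 → s = 11.0000
seg 3 [230.6°–256.4°] simple-harmonic, h=-11: θ=253.8° here. β=23.2, B=25.8. -11/2·(1 − cos(π·0.8992)) = -10.7267 → s = 0.2733
radial distance = base radius + s = 14 + 0.2733 = 14.2733

14.2733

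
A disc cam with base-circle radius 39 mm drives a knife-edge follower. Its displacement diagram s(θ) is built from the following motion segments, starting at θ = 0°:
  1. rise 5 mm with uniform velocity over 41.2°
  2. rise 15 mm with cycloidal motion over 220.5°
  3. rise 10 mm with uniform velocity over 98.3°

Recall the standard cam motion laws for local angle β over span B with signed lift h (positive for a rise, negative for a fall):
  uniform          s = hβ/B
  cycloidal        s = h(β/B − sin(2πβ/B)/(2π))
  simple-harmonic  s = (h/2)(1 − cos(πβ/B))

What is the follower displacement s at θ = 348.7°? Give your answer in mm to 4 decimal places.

seg 1 [0°–41.2°] uniform, h=5: full span → s += 5 → s = 5.0000
seg 2 [41.2°–261.7°] cycloidal, h=15: full span → s += 15 → s = 20.0000
seg 3 [261.7°–360°] uniform, h=10: θ=348.7° here. β=87, B=98.3. 10·87/98.3 = 8.8505 → s = 28.8505

28.8505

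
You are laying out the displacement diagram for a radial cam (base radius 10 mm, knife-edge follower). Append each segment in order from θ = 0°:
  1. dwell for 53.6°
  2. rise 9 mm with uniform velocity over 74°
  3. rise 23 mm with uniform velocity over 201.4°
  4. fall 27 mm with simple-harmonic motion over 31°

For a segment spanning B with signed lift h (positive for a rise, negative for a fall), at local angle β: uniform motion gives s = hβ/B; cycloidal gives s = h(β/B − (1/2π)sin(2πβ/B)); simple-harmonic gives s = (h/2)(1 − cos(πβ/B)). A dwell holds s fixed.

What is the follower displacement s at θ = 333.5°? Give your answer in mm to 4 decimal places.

seg 1 [0°–53.6°] dwell: s stays 0.0000
seg 2 [53.6°–127.6°] uniform, h=9: full span → s += 9 → s = 9.0000
seg 3 [127.6°–329°] uniform, h=23: full span → s += 23 → s = 32.0000
seg 4 [329°–360°] simple-harmonic, h=-27: θ=333.5° here. β=4.5, B=31. -27/2·(1 − cos(π·0.1452)) = -1.3796 → s = 30.6204

30.6204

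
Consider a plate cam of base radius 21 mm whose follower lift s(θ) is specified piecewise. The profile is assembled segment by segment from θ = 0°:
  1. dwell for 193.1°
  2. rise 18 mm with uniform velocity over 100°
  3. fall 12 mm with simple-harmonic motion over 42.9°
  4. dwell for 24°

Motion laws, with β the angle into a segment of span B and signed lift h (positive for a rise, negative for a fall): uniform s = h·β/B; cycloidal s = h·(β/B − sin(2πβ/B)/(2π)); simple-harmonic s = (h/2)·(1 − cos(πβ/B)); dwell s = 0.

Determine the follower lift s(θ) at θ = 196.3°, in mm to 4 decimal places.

seg 1 [0°–193.1°] dwell: s stays 0.0000
seg 2 [193.1°–293.1°] uniform, h=18: θ=196.3° here. β=3.2, B=100. 18·3.2/100 = 0.5760 → s = 0.5760

0.5760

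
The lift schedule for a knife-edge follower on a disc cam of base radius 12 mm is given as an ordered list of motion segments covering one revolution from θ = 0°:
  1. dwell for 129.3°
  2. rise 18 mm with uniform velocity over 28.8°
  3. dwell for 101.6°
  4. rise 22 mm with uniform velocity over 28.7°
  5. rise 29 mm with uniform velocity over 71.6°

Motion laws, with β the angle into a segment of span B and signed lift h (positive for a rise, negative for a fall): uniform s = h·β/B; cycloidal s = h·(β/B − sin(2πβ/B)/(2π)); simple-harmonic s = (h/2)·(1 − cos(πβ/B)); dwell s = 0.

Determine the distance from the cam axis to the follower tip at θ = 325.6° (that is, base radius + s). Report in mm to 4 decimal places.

seg 1 [0°–129.3°] dwell: s stays 0.0000
seg 2 [129.3°–158.1°] uniform, h=18: full span → s += 18 → s = 18.0000
seg 3 [158.1°–259.7°] dwell: s stays 18.0000
seg 4 [259.7°–288.4°] uniform, h=22: full span → s += 22 → s = 40.0000
seg 5 [288.4°–360°] uniform, h=29: θ=325.6° here. β=37.2, B=71.6. 29·37.2/71.6 = 15.0670 → s = 55.0670
radial distance = base radius + s = 12 + 55.0670 = 67.0670

67.0670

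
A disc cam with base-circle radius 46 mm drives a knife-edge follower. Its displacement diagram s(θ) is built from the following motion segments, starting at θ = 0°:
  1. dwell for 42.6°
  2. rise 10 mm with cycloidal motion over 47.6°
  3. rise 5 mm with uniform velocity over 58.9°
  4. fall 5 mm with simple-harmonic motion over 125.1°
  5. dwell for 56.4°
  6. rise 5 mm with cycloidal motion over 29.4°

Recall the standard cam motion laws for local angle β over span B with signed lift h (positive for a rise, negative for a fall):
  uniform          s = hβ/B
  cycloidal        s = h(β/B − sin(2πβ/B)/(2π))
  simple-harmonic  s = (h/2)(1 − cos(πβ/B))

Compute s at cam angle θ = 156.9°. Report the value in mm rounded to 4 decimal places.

seg 1 [0°–42.6°] dwell: s stays 0.0000
seg 2 [42.6°–90.2°] cycloidal, h=10: full span → s += 10 → s = 10.0000
seg 3 [90.2°–149.1°] uniform, h=5: full span → s += 5 → s = 15.0000
seg 4 [149.1°–274.2°] simple-harmonic, h=-5: θ=156.9° here. β=7.8, B=125.1. -5/2·(1 − cos(π·0.0624)) = -0.0478 → s = 14.9522

14.9522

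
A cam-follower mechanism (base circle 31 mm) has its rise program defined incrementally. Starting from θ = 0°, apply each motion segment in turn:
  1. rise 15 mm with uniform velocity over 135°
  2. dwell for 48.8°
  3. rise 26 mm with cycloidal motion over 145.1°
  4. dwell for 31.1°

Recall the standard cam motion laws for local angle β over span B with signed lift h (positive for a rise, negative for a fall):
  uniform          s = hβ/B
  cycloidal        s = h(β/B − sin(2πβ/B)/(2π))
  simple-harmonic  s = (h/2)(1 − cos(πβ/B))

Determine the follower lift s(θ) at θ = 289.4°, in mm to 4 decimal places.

seg 1 [0°–135°] uniform, h=15: full span → s += 15 → s = 15.0000
seg 2 [135°–183.8°] dwell: s stays 15.0000
seg 3 [183.8°–328.9°] cycloidal, h=26: θ=289.4° here. β=105.6, B=145.1. 26·(0.7278 − sin(2π·0.7278)/(2π)) = 23.0199 → s = 38.0199

38.0199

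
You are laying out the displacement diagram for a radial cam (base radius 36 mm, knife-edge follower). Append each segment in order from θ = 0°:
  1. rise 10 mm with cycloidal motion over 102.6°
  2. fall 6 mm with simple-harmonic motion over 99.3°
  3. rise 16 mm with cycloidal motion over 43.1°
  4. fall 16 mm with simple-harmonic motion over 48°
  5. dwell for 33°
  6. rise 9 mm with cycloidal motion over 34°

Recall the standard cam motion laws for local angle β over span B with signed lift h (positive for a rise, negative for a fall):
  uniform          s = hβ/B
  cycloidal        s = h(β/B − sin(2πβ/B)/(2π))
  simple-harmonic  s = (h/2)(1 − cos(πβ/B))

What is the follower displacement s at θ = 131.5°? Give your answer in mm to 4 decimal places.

seg 1 [0°–102.6°] cycloidal, h=10: full span → s += 10 → s = 10.0000
seg 2 [102.6°–201.9°] simple-harmonic, h=-6: θ=131.5° here. β=28.9, B=99.3. -6/2·(1 − cos(π·0.2910)) = -1.1690 → s = 8.8310

8.8310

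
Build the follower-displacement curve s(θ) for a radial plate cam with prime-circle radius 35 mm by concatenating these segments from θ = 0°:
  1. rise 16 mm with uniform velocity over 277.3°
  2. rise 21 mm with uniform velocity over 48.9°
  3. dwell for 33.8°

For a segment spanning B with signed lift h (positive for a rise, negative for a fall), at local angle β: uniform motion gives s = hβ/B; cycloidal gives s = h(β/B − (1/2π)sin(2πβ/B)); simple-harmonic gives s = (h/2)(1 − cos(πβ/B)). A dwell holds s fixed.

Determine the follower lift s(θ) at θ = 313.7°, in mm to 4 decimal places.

seg 1 [0°–277.3°] uniform, h=16: full span → s += 16 → s = 16.0000
seg 2 [277.3°–326.2°] uniform, h=21: θ=313.7° here. β=36.4, B=48.9. 21·36.4/48.9 = 15.6319 → s = 31.6319

31.6319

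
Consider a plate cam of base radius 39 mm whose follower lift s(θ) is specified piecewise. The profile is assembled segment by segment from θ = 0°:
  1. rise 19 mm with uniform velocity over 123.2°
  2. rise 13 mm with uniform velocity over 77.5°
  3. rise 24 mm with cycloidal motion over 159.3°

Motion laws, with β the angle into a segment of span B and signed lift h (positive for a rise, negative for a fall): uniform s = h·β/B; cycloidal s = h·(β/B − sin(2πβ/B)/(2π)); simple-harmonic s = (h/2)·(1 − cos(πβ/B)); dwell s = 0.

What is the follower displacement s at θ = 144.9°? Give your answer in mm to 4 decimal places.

seg 1 [0°–123.2°] uniform, h=19: full span → s += 19 → s = 19.0000
seg 2 [123.2°–200.7°] uniform, h=13: θ=144.9° here. β=21.7, B=77.5. 13·21.7/77.5 = 3.6400 → s = 22.6400

22.6400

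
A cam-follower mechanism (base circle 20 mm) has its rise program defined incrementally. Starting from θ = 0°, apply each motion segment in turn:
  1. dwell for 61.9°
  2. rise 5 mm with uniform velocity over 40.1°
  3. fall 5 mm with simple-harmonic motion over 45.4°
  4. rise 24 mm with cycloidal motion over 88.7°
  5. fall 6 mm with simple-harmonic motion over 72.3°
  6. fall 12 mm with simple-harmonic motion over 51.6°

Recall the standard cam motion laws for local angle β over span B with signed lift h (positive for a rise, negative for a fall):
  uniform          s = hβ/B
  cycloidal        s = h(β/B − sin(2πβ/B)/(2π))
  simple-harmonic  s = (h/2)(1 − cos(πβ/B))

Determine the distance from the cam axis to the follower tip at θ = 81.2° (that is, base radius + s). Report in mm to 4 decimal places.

seg 1 [0°–61.9°] dwell: s stays 0.0000
seg 2 [61.9°–102°] uniform, h=5: θ=81.2° here. β=19.3, B=40.1. 5·19.3/40.1 = 2.4065 → s = 2.4065
radial distance = base radius + s = 20 + 2.4065 = 22.4065

22.4065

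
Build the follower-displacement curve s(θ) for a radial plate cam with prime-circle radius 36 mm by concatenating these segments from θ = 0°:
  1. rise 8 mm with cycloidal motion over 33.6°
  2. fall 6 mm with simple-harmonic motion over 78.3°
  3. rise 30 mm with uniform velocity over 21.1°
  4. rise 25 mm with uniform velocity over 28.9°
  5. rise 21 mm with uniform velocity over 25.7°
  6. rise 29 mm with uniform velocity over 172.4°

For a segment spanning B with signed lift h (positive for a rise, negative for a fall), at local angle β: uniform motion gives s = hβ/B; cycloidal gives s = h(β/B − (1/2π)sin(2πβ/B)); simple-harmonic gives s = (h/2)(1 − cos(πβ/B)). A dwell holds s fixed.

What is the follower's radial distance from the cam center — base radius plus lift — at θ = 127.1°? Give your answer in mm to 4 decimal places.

seg 1 [0°–33.6°] cycloidal, h=8: full span → s += 8 → s = 8.0000
seg 2 [33.6°–111.9°] simple-harmonic, h=-6: full span → s += -6 → s = 2.0000
seg 3 [111.9°–133°] uniform, h=30: θ=127.1° here. β=15.2, B=21.1. 30·15.2/21.1 = 21.6114 → s = 23.6114
radial distance = base radius + s = 36 + 23.6114 = 59.6114

59.6114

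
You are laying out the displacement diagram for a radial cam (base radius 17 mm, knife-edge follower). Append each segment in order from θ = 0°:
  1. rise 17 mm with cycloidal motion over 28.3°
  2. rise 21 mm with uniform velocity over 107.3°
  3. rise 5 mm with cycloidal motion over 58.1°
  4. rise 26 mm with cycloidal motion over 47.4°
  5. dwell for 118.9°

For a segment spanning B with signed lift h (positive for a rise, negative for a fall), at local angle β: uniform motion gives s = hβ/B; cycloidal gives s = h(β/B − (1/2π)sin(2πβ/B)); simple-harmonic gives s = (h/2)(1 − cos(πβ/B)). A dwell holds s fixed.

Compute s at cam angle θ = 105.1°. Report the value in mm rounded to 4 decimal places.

seg 1 [0°–28.3°] cycloidal, h=17: full span → s += 17 → s = 17.0000
seg 2 [28.3°–135.6°] uniform, h=21: θ=105.1° here. β=76.8, B=107.3. 21·76.8/107.3 = 15.0308 → s = 32.0308

32.0308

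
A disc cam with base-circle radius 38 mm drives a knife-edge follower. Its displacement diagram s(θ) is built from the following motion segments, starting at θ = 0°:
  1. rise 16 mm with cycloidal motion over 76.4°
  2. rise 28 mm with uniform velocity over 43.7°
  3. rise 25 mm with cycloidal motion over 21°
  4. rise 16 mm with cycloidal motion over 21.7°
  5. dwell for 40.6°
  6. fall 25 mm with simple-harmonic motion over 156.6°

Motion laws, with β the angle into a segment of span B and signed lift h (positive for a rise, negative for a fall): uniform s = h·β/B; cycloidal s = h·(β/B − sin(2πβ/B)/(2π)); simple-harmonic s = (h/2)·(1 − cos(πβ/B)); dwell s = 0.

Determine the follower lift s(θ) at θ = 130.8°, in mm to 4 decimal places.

seg 1 [0°–76.4°] cycloidal, h=16: full span → s += 16 → s = 16.0000
seg 2 [76.4°–120.1°] uniform, h=28: full span → s += 28 → s = 44.0000
seg 3 [120.1°–141.1°] cycloidal, h=25: θ=130.8° here. β=10.7, B=21. 25·(0.5095 − sin(2π·0.5095)/(2π)) = 12.9760 → s = 56.9760

56.9760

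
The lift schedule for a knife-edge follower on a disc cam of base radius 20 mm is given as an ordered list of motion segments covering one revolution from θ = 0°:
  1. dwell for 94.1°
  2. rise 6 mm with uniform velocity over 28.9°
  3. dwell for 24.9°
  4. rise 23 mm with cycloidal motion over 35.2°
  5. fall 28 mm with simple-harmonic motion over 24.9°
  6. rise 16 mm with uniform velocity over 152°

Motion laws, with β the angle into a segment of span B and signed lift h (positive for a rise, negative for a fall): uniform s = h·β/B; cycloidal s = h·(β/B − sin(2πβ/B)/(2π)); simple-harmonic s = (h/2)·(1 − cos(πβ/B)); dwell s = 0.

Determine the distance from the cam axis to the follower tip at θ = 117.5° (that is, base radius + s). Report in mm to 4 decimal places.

seg 1 [0°–94.1°] dwell: s stays 0.0000
seg 2 [94.1°–123°] uniform, h=6: θ=117.5° here. β=23.4, B=28.9. 6·23.4/28.9 = 4.8581 → s = 4.8581
radial distance = base radius + s = 20 + 4.8581 = 24.8581

24.8581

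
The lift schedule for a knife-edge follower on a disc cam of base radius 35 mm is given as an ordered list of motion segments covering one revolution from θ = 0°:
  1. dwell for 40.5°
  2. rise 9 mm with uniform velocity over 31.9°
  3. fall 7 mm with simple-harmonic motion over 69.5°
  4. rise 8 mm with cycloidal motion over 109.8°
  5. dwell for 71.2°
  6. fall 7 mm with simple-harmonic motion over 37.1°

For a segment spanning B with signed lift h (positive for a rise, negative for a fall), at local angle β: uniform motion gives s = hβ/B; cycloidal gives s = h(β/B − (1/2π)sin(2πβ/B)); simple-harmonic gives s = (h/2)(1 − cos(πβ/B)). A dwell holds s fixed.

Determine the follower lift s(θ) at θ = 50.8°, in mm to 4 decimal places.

seg 1 [0°–40.5°] dwell: s stays 0.0000
seg 2 [40.5°–72.4°] uniform, h=9: θ=50.8° here. β=10.3, B=31.9. 9·10.3/31.9 = 2.9060 → s = 2.9060

2.9060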